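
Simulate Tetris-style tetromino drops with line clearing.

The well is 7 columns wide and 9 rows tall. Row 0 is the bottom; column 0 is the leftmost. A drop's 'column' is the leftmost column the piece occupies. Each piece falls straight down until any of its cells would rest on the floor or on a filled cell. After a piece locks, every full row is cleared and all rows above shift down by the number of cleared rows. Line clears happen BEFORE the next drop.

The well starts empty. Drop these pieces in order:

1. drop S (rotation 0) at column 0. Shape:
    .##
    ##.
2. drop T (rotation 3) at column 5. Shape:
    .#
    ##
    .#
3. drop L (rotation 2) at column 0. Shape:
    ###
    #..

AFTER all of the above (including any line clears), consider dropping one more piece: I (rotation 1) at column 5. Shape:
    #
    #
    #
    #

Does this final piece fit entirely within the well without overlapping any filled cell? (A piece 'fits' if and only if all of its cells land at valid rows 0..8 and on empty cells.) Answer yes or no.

Drop 1: S rot0 at col 0 lands with bottom-row=0; cleared 0 line(s) (total 0); column heights now [1 2 2 0 0 0 0], max=2
Drop 2: T rot3 at col 5 lands with bottom-row=0; cleared 0 line(s) (total 0); column heights now [1 2 2 0 0 2 3], max=3
Drop 3: L rot2 at col 0 lands with bottom-row=1; cleared 0 line(s) (total 0); column heights now [3 3 3 0 0 2 3], max=3
Test piece I rot1 at col 5 (width 1): heights before test = [3 3 3 0 0 2 3]; fits = True

Answer: yes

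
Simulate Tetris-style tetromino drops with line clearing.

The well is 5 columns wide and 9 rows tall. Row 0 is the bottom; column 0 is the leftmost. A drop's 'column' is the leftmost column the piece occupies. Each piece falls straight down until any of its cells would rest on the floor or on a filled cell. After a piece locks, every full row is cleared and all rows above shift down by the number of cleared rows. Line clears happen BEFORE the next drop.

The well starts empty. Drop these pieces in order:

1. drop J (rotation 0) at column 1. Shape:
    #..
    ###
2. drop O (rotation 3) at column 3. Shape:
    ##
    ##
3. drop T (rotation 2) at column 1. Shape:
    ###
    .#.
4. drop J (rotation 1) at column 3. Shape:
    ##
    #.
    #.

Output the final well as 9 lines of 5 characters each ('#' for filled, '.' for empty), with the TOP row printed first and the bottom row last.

Drop 1: J rot0 at col 1 lands with bottom-row=0; cleared 0 line(s) (total 0); column heights now [0 2 1 1 0], max=2
Drop 2: O rot3 at col 3 lands with bottom-row=1; cleared 0 line(s) (total 0); column heights now [0 2 1 3 3], max=3
Drop 3: T rot2 at col 1 lands with bottom-row=2; cleared 0 line(s) (total 0); column heights now [0 4 4 4 3], max=4
Drop 4: J rot1 at col 3 lands with bottom-row=4; cleared 0 line(s) (total 0); column heights now [0 4 4 7 7], max=7

Answer: .....
.....
...##
...#.
...#.
.###.
..###
.#.##
.###.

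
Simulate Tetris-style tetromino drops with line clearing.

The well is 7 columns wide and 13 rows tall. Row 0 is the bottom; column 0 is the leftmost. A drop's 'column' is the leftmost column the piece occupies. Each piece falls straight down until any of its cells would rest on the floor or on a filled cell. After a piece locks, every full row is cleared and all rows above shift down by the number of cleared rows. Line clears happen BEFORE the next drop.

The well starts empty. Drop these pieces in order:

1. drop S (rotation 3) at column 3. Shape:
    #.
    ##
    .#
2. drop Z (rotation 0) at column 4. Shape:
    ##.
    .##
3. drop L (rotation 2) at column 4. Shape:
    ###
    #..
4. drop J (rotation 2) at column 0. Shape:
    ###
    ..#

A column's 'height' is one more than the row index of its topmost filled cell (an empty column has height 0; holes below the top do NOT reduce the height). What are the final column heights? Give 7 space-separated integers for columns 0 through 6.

Answer: 0 0 1 2 4 4 4

Derivation:
Drop 1: S rot3 at col 3 lands with bottom-row=0; cleared 0 line(s) (total 0); column heights now [0 0 0 3 2 0 0], max=3
Drop 2: Z rot0 at col 4 lands with bottom-row=1; cleared 0 line(s) (total 0); column heights now [0 0 0 3 3 3 2], max=3
Drop 3: L rot2 at col 4 lands with bottom-row=3; cleared 0 line(s) (total 0); column heights now [0 0 0 3 5 5 5], max=5
Drop 4: J rot2 at col 0 lands with bottom-row=0; cleared 1 line(s) (total 1); column heights now [0 0 1 2 4 4 4], max=4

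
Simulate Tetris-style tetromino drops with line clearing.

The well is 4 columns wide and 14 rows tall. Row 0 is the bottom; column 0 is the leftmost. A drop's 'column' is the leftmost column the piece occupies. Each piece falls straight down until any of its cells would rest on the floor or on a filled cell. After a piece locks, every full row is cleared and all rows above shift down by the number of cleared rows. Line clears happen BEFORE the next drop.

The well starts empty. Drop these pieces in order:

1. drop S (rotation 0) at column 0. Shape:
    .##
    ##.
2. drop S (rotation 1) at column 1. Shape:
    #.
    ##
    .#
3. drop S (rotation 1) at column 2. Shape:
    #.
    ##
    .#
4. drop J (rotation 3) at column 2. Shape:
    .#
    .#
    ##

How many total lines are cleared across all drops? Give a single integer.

Answer: 0

Derivation:
Drop 1: S rot0 at col 0 lands with bottom-row=0; cleared 0 line(s) (total 0); column heights now [1 2 2 0], max=2
Drop 2: S rot1 at col 1 lands with bottom-row=2; cleared 0 line(s) (total 0); column heights now [1 5 4 0], max=5
Drop 3: S rot1 at col 2 lands with bottom-row=3; cleared 0 line(s) (total 0); column heights now [1 5 6 5], max=6
Drop 4: J rot3 at col 2 lands with bottom-row=6; cleared 0 line(s) (total 0); column heights now [1 5 7 9], max=9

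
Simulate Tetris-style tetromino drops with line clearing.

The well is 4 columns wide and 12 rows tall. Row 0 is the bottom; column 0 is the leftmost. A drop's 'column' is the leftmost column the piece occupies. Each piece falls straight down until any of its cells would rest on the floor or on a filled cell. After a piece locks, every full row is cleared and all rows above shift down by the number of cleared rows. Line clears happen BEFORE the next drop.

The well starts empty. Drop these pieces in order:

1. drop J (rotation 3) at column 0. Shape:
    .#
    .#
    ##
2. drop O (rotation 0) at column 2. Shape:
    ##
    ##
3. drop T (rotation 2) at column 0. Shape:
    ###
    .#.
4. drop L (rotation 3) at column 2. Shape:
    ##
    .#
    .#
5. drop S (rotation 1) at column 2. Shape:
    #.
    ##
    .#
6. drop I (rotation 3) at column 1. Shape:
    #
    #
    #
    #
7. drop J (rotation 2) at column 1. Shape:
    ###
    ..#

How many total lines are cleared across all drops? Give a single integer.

Answer: 2

Derivation:
Drop 1: J rot3 at col 0 lands with bottom-row=0; cleared 0 line(s) (total 0); column heights now [1 3 0 0], max=3
Drop 2: O rot0 at col 2 lands with bottom-row=0; cleared 1 line(s) (total 1); column heights now [0 2 1 1], max=2
Drop 3: T rot2 at col 0 lands with bottom-row=2; cleared 0 line(s) (total 1); column heights now [4 4 4 1], max=4
Drop 4: L rot3 at col 2 lands with bottom-row=2; cleared 1 line(s) (total 2); column heights now [0 3 4 4], max=4
Drop 5: S rot1 at col 2 lands with bottom-row=4; cleared 0 line(s) (total 2); column heights now [0 3 7 6], max=7
Drop 6: I rot3 at col 1 lands with bottom-row=3; cleared 0 line(s) (total 2); column heights now [0 7 7 6], max=7
Drop 7: J rot2 at col 1 lands with bottom-row=6; cleared 0 line(s) (total 2); column heights now [0 8 8 8], max=8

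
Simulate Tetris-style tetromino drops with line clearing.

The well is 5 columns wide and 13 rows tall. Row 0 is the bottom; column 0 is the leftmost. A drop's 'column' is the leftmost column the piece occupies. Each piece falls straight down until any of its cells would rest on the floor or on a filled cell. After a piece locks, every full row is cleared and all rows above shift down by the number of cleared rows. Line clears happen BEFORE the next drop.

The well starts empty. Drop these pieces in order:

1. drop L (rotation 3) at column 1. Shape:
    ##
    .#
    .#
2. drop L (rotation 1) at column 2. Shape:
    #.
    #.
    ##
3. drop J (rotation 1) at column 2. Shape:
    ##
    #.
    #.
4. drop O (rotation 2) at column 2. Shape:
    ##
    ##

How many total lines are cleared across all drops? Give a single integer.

Drop 1: L rot3 at col 1 lands with bottom-row=0; cleared 0 line(s) (total 0); column heights now [0 3 3 0 0], max=3
Drop 2: L rot1 at col 2 lands with bottom-row=3; cleared 0 line(s) (total 0); column heights now [0 3 6 4 0], max=6
Drop 3: J rot1 at col 2 lands with bottom-row=6; cleared 0 line(s) (total 0); column heights now [0 3 9 9 0], max=9
Drop 4: O rot2 at col 2 lands with bottom-row=9; cleared 0 line(s) (total 0); column heights now [0 3 11 11 0], max=11

Answer: 0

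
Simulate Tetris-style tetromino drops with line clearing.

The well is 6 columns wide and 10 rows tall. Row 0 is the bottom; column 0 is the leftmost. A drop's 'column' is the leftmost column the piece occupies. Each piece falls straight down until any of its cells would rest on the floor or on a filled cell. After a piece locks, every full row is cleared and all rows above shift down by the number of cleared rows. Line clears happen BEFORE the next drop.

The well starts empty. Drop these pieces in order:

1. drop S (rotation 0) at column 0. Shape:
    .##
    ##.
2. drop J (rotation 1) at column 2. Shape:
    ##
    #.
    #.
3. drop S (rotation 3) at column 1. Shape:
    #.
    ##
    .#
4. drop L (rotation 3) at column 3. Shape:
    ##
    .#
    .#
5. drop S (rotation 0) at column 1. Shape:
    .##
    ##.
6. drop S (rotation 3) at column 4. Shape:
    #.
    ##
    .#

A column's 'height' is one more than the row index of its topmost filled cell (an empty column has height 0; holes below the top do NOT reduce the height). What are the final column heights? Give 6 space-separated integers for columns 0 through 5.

Drop 1: S rot0 at col 0 lands with bottom-row=0; cleared 0 line(s) (total 0); column heights now [1 2 2 0 0 0], max=2
Drop 2: J rot1 at col 2 lands with bottom-row=2; cleared 0 line(s) (total 0); column heights now [1 2 5 5 0 0], max=5
Drop 3: S rot3 at col 1 lands with bottom-row=5; cleared 0 line(s) (total 0); column heights now [1 8 7 5 0 0], max=8
Drop 4: L rot3 at col 3 lands with bottom-row=3; cleared 0 line(s) (total 0); column heights now [1 8 7 6 6 0], max=8
Drop 5: S rot0 at col 1 lands with bottom-row=8; cleared 0 line(s) (total 0); column heights now [1 9 10 10 6 0], max=10
Drop 6: S rot3 at col 4 lands with bottom-row=5; cleared 0 line(s) (total 0); column heights now [1 9 10 10 8 7], max=10

Answer: 1 9 10 10 8 7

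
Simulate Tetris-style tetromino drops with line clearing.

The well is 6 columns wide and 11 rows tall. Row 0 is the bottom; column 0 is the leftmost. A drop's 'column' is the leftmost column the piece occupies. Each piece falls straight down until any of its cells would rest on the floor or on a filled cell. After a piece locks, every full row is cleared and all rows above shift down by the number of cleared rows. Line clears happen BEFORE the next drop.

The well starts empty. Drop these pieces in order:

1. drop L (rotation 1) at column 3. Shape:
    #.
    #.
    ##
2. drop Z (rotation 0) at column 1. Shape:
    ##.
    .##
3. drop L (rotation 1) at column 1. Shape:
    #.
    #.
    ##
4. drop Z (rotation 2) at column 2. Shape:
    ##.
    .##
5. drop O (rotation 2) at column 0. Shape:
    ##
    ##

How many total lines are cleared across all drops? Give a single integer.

Answer: 0

Derivation:
Drop 1: L rot1 at col 3 lands with bottom-row=0; cleared 0 line(s) (total 0); column heights now [0 0 0 3 1 0], max=3
Drop 2: Z rot0 at col 1 lands with bottom-row=3; cleared 0 line(s) (total 0); column heights now [0 5 5 4 1 0], max=5
Drop 3: L rot1 at col 1 lands with bottom-row=5; cleared 0 line(s) (total 0); column heights now [0 8 6 4 1 0], max=8
Drop 4: Z rot2 at col 2 lands with bottom-row=5; cleared 0 line(s) (total 0); column heights now [0 8 7 7 6 0], max=8
Drop 5: O rot2 at col 0 lands with bottom-row=8; cleared 0 line(s) (total 0); column heights now [10 10 7 7 6 0], max=10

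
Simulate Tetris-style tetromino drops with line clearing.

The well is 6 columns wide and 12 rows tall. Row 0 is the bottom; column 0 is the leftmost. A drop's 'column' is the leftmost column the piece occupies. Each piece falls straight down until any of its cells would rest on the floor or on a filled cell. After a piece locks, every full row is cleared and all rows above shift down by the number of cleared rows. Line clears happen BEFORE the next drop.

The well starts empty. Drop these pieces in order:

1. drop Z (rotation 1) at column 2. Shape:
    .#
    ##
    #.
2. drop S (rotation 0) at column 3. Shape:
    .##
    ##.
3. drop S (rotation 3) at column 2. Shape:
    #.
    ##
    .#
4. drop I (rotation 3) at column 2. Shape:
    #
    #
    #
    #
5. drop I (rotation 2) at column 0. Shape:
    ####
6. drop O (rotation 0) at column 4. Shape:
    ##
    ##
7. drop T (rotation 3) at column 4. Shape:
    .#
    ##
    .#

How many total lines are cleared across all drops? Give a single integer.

Drop 1: Z rot1 at col 2 lands with bottom-row=0; cleared 0 line(s) (total 0); column heights now [0 0 2 3 0 0], max=3
Drop 2: S rot0 at col 3 lands with bottom-row=3; cleared 0 line(s) (total 0); column heights now [0 0 2 4 5 5], max=5
Drop 3: S rot3 at col 2 lands with bottom-row=4; cleared 0 line(s) (total 0); column heights now [0 0 7 6 5 5], max=7
Drop 4: I rot3 at col 2 lands with bottom-row=7; cleared 0 line(s) (total 0); column heights now [0 0 11 6 5 5], max=11
Drop 5: I rot2 at col 0 lands with bottom-row=11; cleared 0 line(s) (total 0); column heights now [12 12 12 12 5 5], max=12
Drop 6: O rot0 at col 4 lands with bottom-row=5; cleared 0 line(s) (total 0); column heights now [12 12 12 12 7 7], max=12
Drop 7: T rot3 at col 4 lands with bottom-row=7; cleared 0 line(s) (total 0); column heights now [12 12 12 12 9 10], max=12

Answer: 0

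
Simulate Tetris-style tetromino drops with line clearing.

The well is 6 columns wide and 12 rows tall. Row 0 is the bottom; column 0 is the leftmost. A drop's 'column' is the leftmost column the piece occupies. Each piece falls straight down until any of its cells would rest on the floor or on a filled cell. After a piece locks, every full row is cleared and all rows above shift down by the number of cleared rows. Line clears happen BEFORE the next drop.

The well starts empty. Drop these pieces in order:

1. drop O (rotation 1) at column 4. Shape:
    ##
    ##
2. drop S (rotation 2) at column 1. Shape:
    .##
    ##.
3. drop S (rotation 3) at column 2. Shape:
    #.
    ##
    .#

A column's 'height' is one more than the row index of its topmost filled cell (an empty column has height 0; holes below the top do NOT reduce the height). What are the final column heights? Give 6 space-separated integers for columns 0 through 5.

Drop 1: O rot1 at col 4 lands with bottom-row=0; cleared 0 line(s) (total 0); column heights now [0 0 0 0 2 2], max=2
Drop 2: S rot2 at col 1 lands with bottom-row=0; cleared 0 line(s) (total 0); column heights now [0 1 2 2 2 2], max=2
Drop 3: S rot3 at col 2 lands with bottom-row=2; cleared 0 line(s) (total 0); column heights now [0 1 5 4 2 2], max=5

Answer: 0 1 5 4 2 2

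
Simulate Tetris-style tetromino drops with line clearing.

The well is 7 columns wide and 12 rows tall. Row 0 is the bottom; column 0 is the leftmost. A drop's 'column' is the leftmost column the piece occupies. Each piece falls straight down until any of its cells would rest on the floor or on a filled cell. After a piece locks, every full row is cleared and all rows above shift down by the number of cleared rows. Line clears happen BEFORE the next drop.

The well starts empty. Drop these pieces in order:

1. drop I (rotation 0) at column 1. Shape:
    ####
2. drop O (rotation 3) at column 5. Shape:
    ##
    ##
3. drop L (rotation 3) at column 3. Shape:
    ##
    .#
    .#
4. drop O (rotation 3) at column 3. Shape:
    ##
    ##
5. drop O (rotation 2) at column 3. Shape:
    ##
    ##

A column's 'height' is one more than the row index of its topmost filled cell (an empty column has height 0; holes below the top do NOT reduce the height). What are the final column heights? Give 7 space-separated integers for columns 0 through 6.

Drop 1: I rot0 at col 1 lands with bottom-row=0; cleared 0 line(s) (total 0); column heights now [0 1 1 1 1 0 0], max=1
Drop 2: O rot3 at col 5 lands with bottom-row=0; cleared 0 line(s) (total 0); column heights now [0 1 1 1 1 2 2], max=2
Drop 3: L rot3 at col 3 lands with bottom-row=1; cleared 0 line(s) (total 0); column heights now [0 1 1 4 4 2 2], max=4
Drop 4: O rot3 at col 3 lands with bottom-row=4; cleared 0 line(s) (total 0); column heights now [0 1 1 6 6 2 2], max=6
Drop 5: O rot2 at col 3 lands with bottom-row=6; cleared 0 line(s) (total 0); column heights now [0 1 1 8 8 2 2], max=8

Answer: 0 1 1 8 8 2 2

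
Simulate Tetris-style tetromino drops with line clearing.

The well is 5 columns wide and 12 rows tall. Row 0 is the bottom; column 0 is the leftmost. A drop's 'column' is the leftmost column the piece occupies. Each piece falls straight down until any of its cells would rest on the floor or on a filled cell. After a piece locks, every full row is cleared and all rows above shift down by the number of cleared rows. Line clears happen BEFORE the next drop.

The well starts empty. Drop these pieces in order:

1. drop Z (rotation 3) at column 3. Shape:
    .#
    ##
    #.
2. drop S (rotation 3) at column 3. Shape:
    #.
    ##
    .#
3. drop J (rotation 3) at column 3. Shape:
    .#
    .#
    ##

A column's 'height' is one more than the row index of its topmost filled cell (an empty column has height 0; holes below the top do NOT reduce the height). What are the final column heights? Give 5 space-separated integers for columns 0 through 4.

Answer: 0 0 0 7 9

Derivation:
Drop 1: Z rot3 at col 3 lands with bottom-row=0; cleared 0 line(s) (total 0); column heights now [0 0 0 2 3], max=3
Drop 2: S rot3 at col 3 lands with bottom-row=3; cleared 0 line(s) (total 0); column heights now [0 0 0 6 5], max=6
Drop 3: J rot3 at col 3 lands with bottom-row=6; cleared 0 line(s) (total 0); column heights now [0 0 0 7 9], max=9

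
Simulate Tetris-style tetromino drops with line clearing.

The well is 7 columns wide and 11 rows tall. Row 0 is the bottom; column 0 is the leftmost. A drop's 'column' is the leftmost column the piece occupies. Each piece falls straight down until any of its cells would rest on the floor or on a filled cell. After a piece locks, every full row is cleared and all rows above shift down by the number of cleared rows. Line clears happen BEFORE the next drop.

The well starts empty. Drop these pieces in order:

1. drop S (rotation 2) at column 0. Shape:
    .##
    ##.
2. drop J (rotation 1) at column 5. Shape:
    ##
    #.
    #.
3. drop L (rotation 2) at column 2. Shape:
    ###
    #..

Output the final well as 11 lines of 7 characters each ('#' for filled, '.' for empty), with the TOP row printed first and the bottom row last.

Drop 1: S rot2 at col 0 lands with bottom-row=0; cleared 0 line(s) (total 0); column heights now [1 2 2 0 0 0 0], max=2
Drop 2: J rot1 at col 5 lands with bottom-row=0; cleared 0 line(s) (total 0); column heights now [1 2 2 0 0 3 3], max=3
Drop 3: L rot2 at col 2 lands with bottom-row=2; cleared 0 line(s) (total 0); column heights now [1 2 4 4 4 3 3], max=4

Answer: .......
.......
.......
.......
.......
.......
.......
..###..
..#..##
.##..#.
##...#.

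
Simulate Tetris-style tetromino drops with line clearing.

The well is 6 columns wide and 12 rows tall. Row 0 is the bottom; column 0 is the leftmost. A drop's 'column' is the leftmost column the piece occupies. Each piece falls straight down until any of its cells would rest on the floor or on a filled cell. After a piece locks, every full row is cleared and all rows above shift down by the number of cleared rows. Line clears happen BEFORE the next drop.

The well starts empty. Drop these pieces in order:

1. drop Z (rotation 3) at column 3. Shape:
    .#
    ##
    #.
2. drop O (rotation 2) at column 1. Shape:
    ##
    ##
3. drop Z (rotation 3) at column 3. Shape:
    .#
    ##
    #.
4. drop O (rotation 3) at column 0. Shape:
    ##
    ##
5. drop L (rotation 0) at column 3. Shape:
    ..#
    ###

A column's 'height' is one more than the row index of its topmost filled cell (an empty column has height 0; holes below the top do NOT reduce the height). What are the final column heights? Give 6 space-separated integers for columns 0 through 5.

Answer: 4 4 2 6 6 7

Derivation:
Drop 1: Z rot3 at col 3 lands with bottom-row=0; cleared 0 line(s) (total 0); column heights now [0 0 0 2 3 0], max=3
Drop 2: O rot2 at col 1 lands with bottom-row=0; cleared 0 line(s) (total 0); column heights now [0 2 2 2 3 0], max=3
Drop 3: Z rot3 at col 3 lands with bottom-row=2; cleared 0 line(s) (total 0); column heights now [0 2 2 4 5 0], max=5
Drop 4: O rot3 at col 0 lands with bottom-row=2; cleared 0 line(s) (total 0); column heights now [4 4 2 4 5 0], max=5
Drop 5: L rot0 at col 3 lands with bottom-row=5; cleared 0 line(s) (total 0); column heights now [4 4 2 6 6 7], max=7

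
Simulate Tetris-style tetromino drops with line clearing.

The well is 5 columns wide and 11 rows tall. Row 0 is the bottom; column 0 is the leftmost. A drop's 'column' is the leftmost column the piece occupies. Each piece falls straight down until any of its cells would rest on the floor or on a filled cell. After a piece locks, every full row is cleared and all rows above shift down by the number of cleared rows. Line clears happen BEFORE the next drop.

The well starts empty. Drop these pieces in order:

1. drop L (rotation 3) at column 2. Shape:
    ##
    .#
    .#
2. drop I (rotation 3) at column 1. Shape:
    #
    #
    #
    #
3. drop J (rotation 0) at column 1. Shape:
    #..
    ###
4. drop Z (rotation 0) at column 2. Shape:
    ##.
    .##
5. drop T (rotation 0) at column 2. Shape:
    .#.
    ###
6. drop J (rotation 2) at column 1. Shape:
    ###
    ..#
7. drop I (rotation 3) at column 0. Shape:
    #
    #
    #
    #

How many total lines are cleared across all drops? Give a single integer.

Answer: 0

Derivation:
Drop 1: L rot3 at col 2 lands with bottom-row=0; cleared 0 line(s) (total 0); column heights now [0 0 3 3 0], max=3
Drop 2: I rot3 at col 1 lands with bottom-row=0; cleared 0 line(s) (total 0); column heights now [0 4 3 3 0], max=4
Drop 3: J rot0 at col 1 lands with bottom-row=4; cleared 0 line(s) (total 0); column heights now [0 6 5 5 0], max=6
Drop 4: Z rot0 at col 2 lands with bottom-row=5; cleared 0 line(s) (total 0); column heights now [0 6 7 7 6], max=7
Drop 5: T rot0 at col 2 lands with bottom-row=7; cleared 0 line(s) (total 0); column heights now [0 6 8 9 8], max=9
Drop 6: J rot2 at col 1 lands with bottom-row=9; cleared 0 line(s) (total 0); column heights now [0 11 11 11 8], max=11
Drop 7: I rot3 at col 0 lands with bottom-row=0; cleared 0 line(s) (total 0); column heights now [4 11 11 11 8], max=11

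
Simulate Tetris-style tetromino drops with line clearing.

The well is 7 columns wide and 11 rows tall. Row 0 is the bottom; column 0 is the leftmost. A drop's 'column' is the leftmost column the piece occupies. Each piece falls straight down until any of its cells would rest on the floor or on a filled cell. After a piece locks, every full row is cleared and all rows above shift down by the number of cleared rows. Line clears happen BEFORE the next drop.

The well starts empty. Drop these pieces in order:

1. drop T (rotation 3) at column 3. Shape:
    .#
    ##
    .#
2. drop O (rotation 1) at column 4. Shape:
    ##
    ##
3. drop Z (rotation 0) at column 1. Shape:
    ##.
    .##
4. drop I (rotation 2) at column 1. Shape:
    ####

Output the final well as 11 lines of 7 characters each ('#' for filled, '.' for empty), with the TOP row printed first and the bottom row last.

Answer: .......
.......
.......
.......
.......
.####..
....##.
.##.##.
..###..
...##..
....#..

Derivation:
Drop 1: T rot3 at col 3 lands with bottom-row=0; cleared 0 line(s) (total 0); column heights now [0 0 0 2 3 0 0], max=3
Drop 2: O rot1 at col 4 lands with bottom-row=3; cleared 0 line(s) (total 0); column heights now [0 0 0 2 5 5 0], max=5
Drop 3: Z rot0 at col 1 lands with bottom-row=2; cleared 0 line(s) (total 0); column heights now [0 4 4 3 5 5 0], max=5
Drop 4: I rot2 at col 1 lands with bottom-row=5; cleared 0 line(s) (total 0); column heights now [0 6 6 6 6 5 0], max=6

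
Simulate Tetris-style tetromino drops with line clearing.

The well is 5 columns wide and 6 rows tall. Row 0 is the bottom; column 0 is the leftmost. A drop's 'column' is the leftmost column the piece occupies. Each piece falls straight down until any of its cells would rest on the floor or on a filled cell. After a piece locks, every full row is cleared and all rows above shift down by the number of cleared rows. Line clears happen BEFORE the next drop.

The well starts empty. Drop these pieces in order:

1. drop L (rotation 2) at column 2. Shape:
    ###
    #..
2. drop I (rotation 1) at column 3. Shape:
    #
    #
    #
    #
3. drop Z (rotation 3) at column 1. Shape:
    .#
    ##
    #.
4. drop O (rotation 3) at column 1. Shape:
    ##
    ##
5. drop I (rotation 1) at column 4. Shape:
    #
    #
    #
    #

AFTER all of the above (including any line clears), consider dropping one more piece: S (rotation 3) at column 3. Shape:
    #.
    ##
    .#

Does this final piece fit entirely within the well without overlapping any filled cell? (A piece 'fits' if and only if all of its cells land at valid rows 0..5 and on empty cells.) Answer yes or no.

Answer: no

Derivation:
Drop 1: L rot2 at col 2 lands with bottom-row=0; cleared 0 line(s) (total 0); column heights now [0 0 2 2 2], max=2
Drop 2: I rot1 at col 3 lands with bottom-row=2; cleared 0 line(s) (total 0); column heights now [0 0 2 6 2], max=6
Drop 3: Z rot3 at col 1 lands with bottom-row=1; cleared 0 line(s) (total 0); column heights now [0 3 4 6 2], max=6
Drop 4: O rot3 at col 1 lands with bottom-row=4; cleared 0 line(s) (total 0); column heights now [0 6 6 6 2], max=6
Drop 5: I rot1 at col 4 lands with bottom-row=2; cleared 0 line(s) (total 0); column heights now [0 6 6 6 6], max=6
Test piece S rot3 at col 3 (width 2): heights before test = [0 6 6 6 6]; fits = False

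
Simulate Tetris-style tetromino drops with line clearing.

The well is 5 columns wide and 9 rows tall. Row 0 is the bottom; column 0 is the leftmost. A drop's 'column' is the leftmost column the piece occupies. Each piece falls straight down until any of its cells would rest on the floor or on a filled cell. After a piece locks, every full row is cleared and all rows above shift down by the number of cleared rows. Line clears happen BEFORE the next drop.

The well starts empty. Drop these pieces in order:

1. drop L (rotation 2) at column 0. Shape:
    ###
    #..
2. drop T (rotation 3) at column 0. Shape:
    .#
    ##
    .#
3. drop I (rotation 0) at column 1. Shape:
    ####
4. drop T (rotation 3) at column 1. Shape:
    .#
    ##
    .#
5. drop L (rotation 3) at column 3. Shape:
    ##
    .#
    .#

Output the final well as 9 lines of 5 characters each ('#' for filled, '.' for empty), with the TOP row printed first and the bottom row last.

Answer: ..###
.##.#
..#.#
.####
.#...
##...
.#...
###..
#....

Derivation:
Drop 1: L rot2 at col 0 lands with bottom-row=0; cleared 0 line(s) (total 0); column heights now [2 2 2 0 0], max=2
Drop 2: T rot3 at col 0 lands with bottom-row=2; cleared 0 line(s) (total 0); column heights now [4 5 2 0 0], max=5
Drop 3: I rot0 at col 1 lands with bottom-row=5; cleared 0 line(s) (total 0); column heights now [4 6 6 6 6], max=6
Drop 4: T rot3 at col 1 lands with bottom-row=6; cleared 0 line(s) (total 0); column heights now [4 8 9 6 6], max=9
Drop 5: L rot3 at col 3 lands with bottom-row=6; cleared 0 line(s) (total 0); column heights now [4 8 9 9 9], max=9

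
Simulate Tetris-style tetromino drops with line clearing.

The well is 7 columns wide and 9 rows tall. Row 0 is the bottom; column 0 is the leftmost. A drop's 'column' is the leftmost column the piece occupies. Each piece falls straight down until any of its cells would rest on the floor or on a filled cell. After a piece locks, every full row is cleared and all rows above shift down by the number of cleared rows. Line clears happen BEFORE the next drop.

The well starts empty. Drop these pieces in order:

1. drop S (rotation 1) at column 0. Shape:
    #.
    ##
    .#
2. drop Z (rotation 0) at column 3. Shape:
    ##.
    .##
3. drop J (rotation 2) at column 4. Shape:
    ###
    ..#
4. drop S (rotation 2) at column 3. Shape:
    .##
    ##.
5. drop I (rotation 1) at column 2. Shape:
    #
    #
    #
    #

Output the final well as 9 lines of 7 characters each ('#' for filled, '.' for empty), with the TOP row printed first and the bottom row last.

Drop 1: S rot1 at col 0 lands with bottom-row=0; cleared 0 line(s) (total 0); column heights now [3 2 0 0 0 0 0], max=3
Drop 2: Z rot0 at col 3 lands with bottom-row=0; cleared 0 line(s) (total 0); column heights now [3 2 0 2 2 1 0], max=3
Drop 3: J rot2 at col 4 lands with bottom-row=1; cleared 0 line(s) (total 0); column heights now [3 2 0 2 3 3 3], max=3
Drop 4: S rot2 at col 3 lands with bottom-row=3; cleared 0 line(s) (total 0); column heights now [3 2 0 4 5 5 3], max=5
Drop 5: I rot1 at col 2 lands with bottom-row=0; cleared 0 line(s) (total 0); column heights now [3 2 4 4 5 5 3], max=5

Answer: .......
.......
.......
.......
....##.
..###..
#.#.###
#####.#
.##.##.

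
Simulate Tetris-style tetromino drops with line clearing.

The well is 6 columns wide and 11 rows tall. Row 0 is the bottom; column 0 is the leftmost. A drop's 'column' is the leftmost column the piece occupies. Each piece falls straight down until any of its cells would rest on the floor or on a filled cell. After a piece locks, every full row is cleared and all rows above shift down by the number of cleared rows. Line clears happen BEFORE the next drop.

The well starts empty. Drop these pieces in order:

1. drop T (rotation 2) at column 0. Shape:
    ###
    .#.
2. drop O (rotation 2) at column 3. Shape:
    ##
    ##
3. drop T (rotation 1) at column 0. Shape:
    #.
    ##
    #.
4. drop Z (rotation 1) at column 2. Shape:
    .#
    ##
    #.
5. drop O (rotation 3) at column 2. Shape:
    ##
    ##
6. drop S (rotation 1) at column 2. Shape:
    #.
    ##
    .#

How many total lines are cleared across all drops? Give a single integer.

Answer: 0

Derivation:
Drop 1: T rot2 at col 0 lands with bottom-row=0; cleared 0 line(s) (total 0); column heights now [2 2 2 0 0 0], max=2
Drop 2: O rot2 at col 3 lands with bottom-row=0; cleared 0 line(s) (total 0); column heights now [2 2 2 2 2 0], max=2
Drop 3: T rot1 at col 0 lands with bottom-row=2; cleared 0 line(s) (total 0); column heights now [5 4 2 2 2 0], max=5
Drop 4: Z rot1 at col 2 lands with bottom-row=2; cleared 0 line(s) (total 0); column heights now [5 4 4 5 2 0], max=5
Drop 5: O rot3 at col 2 lands with bottom-row=5; cleared 0 line(s) (total 0); column heights now [5 4 7 7 2 0], max=7
Drop 6: S rot1 at col 2 lands with bottom-row=7; cleared 0 line(s) (total 0); column heights now [5 4 10 9 2 0], max=10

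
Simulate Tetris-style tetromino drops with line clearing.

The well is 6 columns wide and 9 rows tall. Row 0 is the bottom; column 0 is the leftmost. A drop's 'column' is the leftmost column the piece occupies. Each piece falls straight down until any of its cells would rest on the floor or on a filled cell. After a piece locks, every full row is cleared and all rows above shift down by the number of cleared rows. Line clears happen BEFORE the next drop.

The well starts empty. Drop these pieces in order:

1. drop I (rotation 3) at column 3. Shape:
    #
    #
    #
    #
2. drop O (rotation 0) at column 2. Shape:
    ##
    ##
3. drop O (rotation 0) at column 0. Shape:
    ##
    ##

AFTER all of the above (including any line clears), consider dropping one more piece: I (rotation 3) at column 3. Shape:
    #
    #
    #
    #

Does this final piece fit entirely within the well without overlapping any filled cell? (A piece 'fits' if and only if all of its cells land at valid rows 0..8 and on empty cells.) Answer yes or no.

Answer: no

Derivation:
Drop 1: I rot3 at col 3 lands with bottom-row=0; cleared 0 line(s) (total 0); column heights now [0 0 0 4 0 0], max=4
Drop 2: O rot0 at col 2 lands with bottom-row=4; cleared 0 line(s) (total 0); column heights now [0 0 6 6 0 0], max=6
Drop 3: O rot0 at col 0 lands with bottom-row=0; cleared 0 line(s) (total 0); column heights now [2 2 6 6 0 0], max=6
Test piece I rot3 at col 3 (width 1): heights before test = [2 2 6 6 0 0]; fits = False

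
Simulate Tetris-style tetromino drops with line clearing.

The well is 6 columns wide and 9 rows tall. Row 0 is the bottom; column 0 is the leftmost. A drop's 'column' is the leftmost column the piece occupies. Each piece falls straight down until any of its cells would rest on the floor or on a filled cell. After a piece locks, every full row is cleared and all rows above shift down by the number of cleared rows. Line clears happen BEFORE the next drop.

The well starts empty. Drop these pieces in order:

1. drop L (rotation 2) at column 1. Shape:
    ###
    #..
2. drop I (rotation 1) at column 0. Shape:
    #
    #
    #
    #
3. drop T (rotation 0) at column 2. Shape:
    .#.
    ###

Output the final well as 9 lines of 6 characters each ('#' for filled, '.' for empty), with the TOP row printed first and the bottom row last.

Drop 1: L rot2 at col 1 lands with bottom-row=0; cleared 0 line(s) (total 0); column heights now [0 2 2 2 0 0], max=2
Drop 2: I rot1 at col 0 lands with bottom-row=0; cleared 0 line(s) (total 0); column heights now [4 2 2 2 0 0], max=4
Drop 3: T rot0 at col 2 lands with bottom-row=2; cleared 0 line(s) (total 0); column heights now [4 2 3 4 3 0], max=4

Answer: ......
......
......
......
......
#..#..
#.###.
####..
##....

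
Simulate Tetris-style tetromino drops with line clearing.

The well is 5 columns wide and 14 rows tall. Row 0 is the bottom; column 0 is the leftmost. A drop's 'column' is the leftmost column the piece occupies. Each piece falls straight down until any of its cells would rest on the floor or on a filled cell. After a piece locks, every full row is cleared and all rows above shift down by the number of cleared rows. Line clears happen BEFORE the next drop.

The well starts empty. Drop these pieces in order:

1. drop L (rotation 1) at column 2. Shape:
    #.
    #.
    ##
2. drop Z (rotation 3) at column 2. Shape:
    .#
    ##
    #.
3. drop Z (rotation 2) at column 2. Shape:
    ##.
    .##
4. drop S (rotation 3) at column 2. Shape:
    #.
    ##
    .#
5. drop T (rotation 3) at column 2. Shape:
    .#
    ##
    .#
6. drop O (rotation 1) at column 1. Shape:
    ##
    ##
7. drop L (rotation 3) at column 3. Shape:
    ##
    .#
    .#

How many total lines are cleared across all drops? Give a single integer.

Drop 1: L rot1 at col 2 lands with bottom-row=0; cleared 0 line(s) (total 0); column heights now [0 0 3 1 0], max=3
Drop 2: Z rot3 at col 2 lands with bottom-row=3; cleared 0 line(s) (total 0); column heights now [0 0 5 6 0], max=6
Drop 3: Z rot2 at col 2 lands with bottom-row=6; cleared 0 line(s) (total 0); column heights now [0 0 8 8 7], max=8
Drop 4: S rot3 at col 2 lands with bottom-row=8; cleared 0 line(s) (total 0); column heights now [0 0 11 10 7], max=11
Drop 5: T rot3 at col 2 lands with bottom-row=10; cleared 0 line(s) (total 0); column heights now [0 0 12 13 7], max=13
Drop 6: O rot1 at col 1 lands with bottom-row=12; cleared 0 line(s) (total 0); column heights now [0 14 14 13 7], max=14
Drop 7: L rot3 at col 3 lands with bottom-row=11; cleared 0 line(s) (total 0); column heights now [0 14 14 14 14], max=14

Answer: 0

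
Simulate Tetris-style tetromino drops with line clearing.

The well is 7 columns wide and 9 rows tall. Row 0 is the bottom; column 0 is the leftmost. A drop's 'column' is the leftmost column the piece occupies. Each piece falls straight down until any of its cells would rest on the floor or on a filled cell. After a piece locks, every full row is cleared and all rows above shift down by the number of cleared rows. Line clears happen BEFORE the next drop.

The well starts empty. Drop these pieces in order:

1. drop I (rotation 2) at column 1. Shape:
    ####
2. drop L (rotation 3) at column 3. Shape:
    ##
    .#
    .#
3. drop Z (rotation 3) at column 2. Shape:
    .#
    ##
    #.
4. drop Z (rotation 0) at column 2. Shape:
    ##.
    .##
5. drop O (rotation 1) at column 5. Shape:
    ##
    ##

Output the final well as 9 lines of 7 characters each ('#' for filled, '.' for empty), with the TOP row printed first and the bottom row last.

Answer: .......
..##...
...##..
...#...
..##...
..###..
....#..
....###
.######

Derivation:
Drop 1: I rot2 at col 1 lands with bottom-row=0; cleared 0 line(s) (total 0); column heights now [0 1 1 1 1 0 0], max=1
Drop 2: L rot3 at col 3 lands with bottom-row=1; cleared 0 line(s) (total 0); column heights now [0 1 1 4 4 0 0], max=4
Drop 3: Z rot3 at col 2 lands with bottom-row=3; cleared 0 line(s) (total 0); column heights now [0 1 5 6 4 0 0], max=6
Drop 4: Z rot0 at col 2 lands with bottom-row=6; cleared 0 line(s) (total 0); column heights now [0 1 8 8 7 0 0], max=8
Drop 5: O rot1 at col 5 lands with bottom-row=0; cleared 0 line(s) (total 0); column heights now [0 1 8 8 7 2 2], max=8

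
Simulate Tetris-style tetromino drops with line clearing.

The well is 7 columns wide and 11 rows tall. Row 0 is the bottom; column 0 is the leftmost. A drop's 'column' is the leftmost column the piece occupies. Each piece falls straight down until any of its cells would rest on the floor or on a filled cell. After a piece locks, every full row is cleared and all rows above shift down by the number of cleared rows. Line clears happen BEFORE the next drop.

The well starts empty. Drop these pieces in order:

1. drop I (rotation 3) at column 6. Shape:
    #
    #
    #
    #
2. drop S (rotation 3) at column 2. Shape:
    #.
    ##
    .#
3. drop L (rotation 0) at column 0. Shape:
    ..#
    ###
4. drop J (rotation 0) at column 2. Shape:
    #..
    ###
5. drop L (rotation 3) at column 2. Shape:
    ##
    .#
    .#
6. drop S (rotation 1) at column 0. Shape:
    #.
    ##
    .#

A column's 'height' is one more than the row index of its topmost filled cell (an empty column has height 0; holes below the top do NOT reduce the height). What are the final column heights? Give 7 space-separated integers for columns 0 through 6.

Drop 1: I rot3 at col 6 lands with bottom-row=0; cleared 0 line(s) (total 0); column heights now [0 0 0 0 0 0 4], max=4
Drop 2: S rot3 at col 2 lands with bottom-row=0; cleared 0 line(s) (total 0); column heights now [0 0 3 2 0 0 4], max=4
Drop 3: L rot0 at col 0 lands with bottom-row=3; cleared 0 line(s) (total 0); column heights now [4 4 5 2 0 0 4], max=5
Drop 4: J rot0 at col 2 lands with bottom-row=5; cleared 0 line(s) (total 0); column heights now [4 4 7 6 6 0 4], max=7
Drop 5: L rot3 at col 2 lands with bottom-row=6; cleared 0 line(s) (total 0); column heights now [4 4 9 9 6 0 4], max=9
Drop 6: S rot1 at col 0 lands with bottom-row=4; cleared 0 line(s) (total 0); column heights now [7 6 9 9 6 0 4], max=9

Answer: 7 6 9 9 6 0 4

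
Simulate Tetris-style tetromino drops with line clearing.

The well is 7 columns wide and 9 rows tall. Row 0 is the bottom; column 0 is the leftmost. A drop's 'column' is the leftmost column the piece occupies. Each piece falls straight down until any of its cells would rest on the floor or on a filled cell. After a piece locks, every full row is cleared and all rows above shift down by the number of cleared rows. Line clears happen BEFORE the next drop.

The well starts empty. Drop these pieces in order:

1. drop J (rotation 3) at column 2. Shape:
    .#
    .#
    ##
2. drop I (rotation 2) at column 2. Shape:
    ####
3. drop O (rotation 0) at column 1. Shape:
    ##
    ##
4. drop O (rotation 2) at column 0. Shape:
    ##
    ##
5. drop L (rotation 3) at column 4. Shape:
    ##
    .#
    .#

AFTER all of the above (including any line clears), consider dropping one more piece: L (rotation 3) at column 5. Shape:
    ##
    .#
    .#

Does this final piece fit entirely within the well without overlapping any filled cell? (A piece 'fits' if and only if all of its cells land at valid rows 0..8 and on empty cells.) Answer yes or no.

Answer: yes

Derivation:
Drop 1: J rot3 at col 2 lands with bottom-row=0; cleared 0 line(s) (total 0); column heights now [0 0 1 3 0 0 0], max=3
Drop 2: I rot2 at col 2 lands with bottom-row=3; cleared 0 line(s) (total 0); column heights now [0 0 4 4 4 4 0], max=4
Drop 3: O rot0 at col 1 lands with bottom-row=4; cleared 0 line(s) (total 0); column heights now [0 6 6 4 4 4 0], max=6
Drop 4: O rot2 at col 0 lands with bottom-row=6; cleared 0 line(s) (total 0); column heights now [8 8 6 4 4 4 0], max=8
Drop 5: L rot3 at col 4 lands with bottom-row=4; cleared 0 line(s) (total 0); column heights now [8 8 6 4 7 7 0], max=8
Test piece L rot3 at col 5 (width 2): heights before test = [8 8 6 4 7 7 0]; fits = True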